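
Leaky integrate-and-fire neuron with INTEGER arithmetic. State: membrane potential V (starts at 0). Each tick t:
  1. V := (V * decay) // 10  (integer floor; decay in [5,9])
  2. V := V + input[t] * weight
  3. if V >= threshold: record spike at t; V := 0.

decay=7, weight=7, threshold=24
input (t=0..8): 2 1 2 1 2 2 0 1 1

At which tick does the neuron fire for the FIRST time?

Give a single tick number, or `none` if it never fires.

t=0: input=2 -> V=14
t=1: input=1 -> V=16
t=2: input=2 -> V=0 FIRE
t=3: input=1 -> V=7
t=4: input=2 -> V=18
t=5: input=2 -> V=0 FIRE
t=6: input=0 -> V=0
t=7: input=1 -> V=7
t=8: input=1 -> V=11

Answer: 2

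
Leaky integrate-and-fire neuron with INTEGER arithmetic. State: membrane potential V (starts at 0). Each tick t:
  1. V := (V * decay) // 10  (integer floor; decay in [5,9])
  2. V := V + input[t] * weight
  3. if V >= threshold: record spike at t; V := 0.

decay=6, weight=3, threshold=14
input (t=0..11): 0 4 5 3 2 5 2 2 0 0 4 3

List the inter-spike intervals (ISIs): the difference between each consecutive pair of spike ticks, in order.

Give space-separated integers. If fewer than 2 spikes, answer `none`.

Answer: 3 6

Derivation:
t=0: input=0 -> V=0
t=1: input=4 -> V=12
t=2: input=5 -> V=0 FIRE
t=3: input=3 -> V=9
t=4: input=2 -> V=11
t=5: input=5 -> V=0 FIRE
t=6: input=2 -> V=6
t=7: input=2 -> V=9
t=8: input=0 -> V=5
t=9: input=0 -> V=3
t=10: input=4 -> V=13
t=11: input=3 -> V=0 FIRE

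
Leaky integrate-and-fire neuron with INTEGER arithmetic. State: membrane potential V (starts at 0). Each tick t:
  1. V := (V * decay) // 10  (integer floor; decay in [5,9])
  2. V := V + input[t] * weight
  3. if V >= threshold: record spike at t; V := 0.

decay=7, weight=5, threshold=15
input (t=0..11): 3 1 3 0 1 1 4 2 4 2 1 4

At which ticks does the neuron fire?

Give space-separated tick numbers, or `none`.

Answer: 0 2 6 8 11

Derivation:
t=0: input=3 -> V=0 FIRE
t=1: input=1 -> V=5
t=2: input=3 -> V=0 FIRE
t=3: input=0 -> V=0
t=4: input=1 -> V=5
t=5: input=1 -> V=8
t=6: input=4 -> V=0 FIRE
t=7: input=2 -> V=10
t=8: input=4 -> V=0 FIRE
t=9: input=2 -> V=10
t=10: input=1 -> V=12
t=11: input=4 -> V=0 FIRE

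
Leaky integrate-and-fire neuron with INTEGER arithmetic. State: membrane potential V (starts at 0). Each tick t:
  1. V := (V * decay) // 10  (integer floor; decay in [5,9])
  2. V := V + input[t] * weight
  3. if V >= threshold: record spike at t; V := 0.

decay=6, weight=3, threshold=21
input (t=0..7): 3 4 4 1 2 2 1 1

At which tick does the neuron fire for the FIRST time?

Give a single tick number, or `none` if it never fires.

t=0: input=3 -> V=9
t=1: input=4 -> V=17
t=2: input=4 -> V=0 FIRE
t=3: input=1 -> V=3
t=4: input=2 -> V=7
t=5: input=2 -> V=10
t=6: input=1 -> V=9
t=7: input=1 -> V=8

Answer: 2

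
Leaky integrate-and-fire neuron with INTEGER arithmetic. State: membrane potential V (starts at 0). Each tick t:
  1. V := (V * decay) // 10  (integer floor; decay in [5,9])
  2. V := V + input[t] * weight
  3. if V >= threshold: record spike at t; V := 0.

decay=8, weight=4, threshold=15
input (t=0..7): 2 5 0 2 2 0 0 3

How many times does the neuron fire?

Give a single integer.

t=0: input=2 -> V=8
t=1: input=5 -> V=0 FIRE
t=2: input=0 -> V=0
t=3: input=2 -> V=8
t=4: input=2 -> V=14
t=5: input=0 -> V=11
t=6: input=0 -> V=8
t=7: input=3 -> V=0 FIRE

Answer: 2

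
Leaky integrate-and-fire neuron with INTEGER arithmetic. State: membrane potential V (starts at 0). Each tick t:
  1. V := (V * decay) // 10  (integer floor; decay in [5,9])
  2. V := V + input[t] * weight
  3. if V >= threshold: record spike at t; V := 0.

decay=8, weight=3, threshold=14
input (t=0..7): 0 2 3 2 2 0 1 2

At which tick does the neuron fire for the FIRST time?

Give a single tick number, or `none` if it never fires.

Answer: 3

Derivation:
t=0: input=0 -> V=0
t=1: input=2 -> V=6
t=2: input=3 -> V=13
t=3: input=2 -> V=0 FIRE
t=4: input=2 -> V=6
t=5: input=0 -> V=4
t=6: input=1 -> V=6
t=7: input=2 -> V=10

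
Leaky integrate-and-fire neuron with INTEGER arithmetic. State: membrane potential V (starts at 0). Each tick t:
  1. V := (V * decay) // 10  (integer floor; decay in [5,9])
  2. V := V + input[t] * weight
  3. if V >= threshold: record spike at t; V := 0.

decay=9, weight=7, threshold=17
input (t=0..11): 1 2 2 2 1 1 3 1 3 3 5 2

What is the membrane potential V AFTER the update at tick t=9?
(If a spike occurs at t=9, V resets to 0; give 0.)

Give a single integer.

Answer: 0

Derivation:
t=0: input=1 -> V=7
t=1: input=2 -> V=0 FIRE
t=2: input=2 -> V=14
t=3: input=2 -> V=0 FIRE
t=4: input=1 -> V=7
t=5: input=1 -> V=13
t=6: input=3 -> V=0 FIRE
t=7: input=1 -> V=7
t=8: input=3 -> V=0 FIRE
t=9: input=3 -> V=0 FIRE
t=10: input=5 -> V=0 FIRE
t=11: input=2 -> V=14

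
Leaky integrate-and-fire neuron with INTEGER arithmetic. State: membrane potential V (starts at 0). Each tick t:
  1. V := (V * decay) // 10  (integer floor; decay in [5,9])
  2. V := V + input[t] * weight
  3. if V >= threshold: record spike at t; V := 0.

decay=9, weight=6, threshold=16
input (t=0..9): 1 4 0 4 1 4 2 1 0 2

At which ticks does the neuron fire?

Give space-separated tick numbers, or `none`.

Answer: 1 3 5 7

Derivation:
t=0: input=1 -> V=6
t=1: input=4 -> V=0 FIRE
t=2: input=0 -> V=0
t=3: input=4 -> V=0 FIRE
t=4: input=1 -> V=6
t=5: input=4 -> V=0 FIRE
t=6: input=2 -> V=12
t=7: input=1 -> V=0 FIRE
t=8: input=0 -> V=0
t=9: input=2 -> V=12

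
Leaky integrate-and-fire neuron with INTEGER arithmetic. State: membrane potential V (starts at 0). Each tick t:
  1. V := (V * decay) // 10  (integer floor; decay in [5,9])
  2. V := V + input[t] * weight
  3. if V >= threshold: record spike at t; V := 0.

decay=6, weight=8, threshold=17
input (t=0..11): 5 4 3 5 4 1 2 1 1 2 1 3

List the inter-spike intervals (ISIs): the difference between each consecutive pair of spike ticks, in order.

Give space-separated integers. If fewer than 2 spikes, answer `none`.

t=0: input=5 -> V=0 FIRE
t=1: input=4 -> V=0 FIRE
t=2: input=3 -> V=0 FIRE
t=3: input=5 -> V=0 FIRE
t=4: input=4 -> V=0 FIRE
t=5: input=1 -> V=8
t=6: input=2 -> V=0 FIRE
t=7: input=1 -> V=8
t=8: input=1 -> V=12
t=9: input=2 -> V=0 FIRE
t=10: input=1 -> V=8
t=11: input=3 -> V=0 FIRE

Answer: 1 1 1 1 2 3 2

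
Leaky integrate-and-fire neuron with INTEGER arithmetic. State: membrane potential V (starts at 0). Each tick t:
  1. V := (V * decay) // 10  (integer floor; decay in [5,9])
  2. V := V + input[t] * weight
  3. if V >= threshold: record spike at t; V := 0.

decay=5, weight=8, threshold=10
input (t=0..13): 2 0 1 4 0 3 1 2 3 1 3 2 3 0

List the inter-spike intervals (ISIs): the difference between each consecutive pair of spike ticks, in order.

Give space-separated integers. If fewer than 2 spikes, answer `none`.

Answer: 3 2 2 1 2 1 1

Derivation:
t=0: input=2 -> V=0 FIRE
t=1: input=0 -> V=0
t=2: input=1 -> V=8
t=3: input=4 -> V=0 FIRE
t=4: input=0 -> V=0
t=5: input=3 -> V=0 FIRE
t=6: input=1 -> V=8
t=7: input=2 -> V=0 FIRE
t=8: input=3 -> V=0 FIRE
t=9: input=1 -> V=8
t=10: input=3 -> V=0 FIRE
t=11: input=2 -> V=0 FIRE
t=12: input=3 -> V=0 FIRE
t=13: input=0 -> V=0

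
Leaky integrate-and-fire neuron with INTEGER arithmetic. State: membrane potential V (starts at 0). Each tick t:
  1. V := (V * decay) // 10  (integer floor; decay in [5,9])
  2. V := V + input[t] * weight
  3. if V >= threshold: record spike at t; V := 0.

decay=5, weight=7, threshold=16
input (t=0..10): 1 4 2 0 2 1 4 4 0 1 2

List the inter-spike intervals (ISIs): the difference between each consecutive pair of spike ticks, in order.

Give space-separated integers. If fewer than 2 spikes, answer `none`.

Answer: 3 2 1 3

Derivation:
t=0: input=1 -> V=7
t=1: input=4 -> V=0 FIRE
t=2: input=2 -> V=14
t=3: input=0 -> V=7
t=4: input=2 -> V=0 FIRE
t=5: input=1 -> V=7
t=6: input=4 -> V=0 FIRE
t=7: input=4 -> V=0 FIRE
t=8: input=0 -> V=0
t=9: input=1 -> V=7
t=10: input=2 -> V=0 FIRE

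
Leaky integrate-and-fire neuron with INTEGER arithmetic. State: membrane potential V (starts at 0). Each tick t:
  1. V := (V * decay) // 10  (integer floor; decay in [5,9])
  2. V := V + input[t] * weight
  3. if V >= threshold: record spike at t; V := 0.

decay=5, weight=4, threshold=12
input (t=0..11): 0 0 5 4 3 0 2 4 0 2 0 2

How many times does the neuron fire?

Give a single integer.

t=0: input=0 -> V=0
t=1: input=0 -> V=0
t=2: input=5 -> V=0 FIRE
t=3: input=4 -> V=0 FIRE
t=4: input=3 -> V=0 FIRE
t=5: input=0 -> V=0
t=6: input=2 -> V=8
t=7: input=4 -> V=0 FIRE
t=8: input=0 -> V=0
t=9: input=2 -> V=8
t=10: input=0 -> V=4
t=11: input=2 -> V=10

Answer: 4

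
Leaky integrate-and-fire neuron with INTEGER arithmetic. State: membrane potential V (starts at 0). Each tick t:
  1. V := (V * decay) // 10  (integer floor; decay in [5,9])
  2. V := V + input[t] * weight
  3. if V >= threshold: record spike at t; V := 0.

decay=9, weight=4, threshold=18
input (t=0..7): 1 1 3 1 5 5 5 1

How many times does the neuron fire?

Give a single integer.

t=0: input=1 -> V=4
t=1: input=1 -> V=7
t=2: input=3 -> V=0 FIRE
t=3: input=1 -> V=4
t=4: input=5 -> V=0 FIRE
t=5: input=5 -> V=0 FIRE
t=6: input=5 -> V=0 FIRE
t=7: input=1 -> V=4

Answer: 4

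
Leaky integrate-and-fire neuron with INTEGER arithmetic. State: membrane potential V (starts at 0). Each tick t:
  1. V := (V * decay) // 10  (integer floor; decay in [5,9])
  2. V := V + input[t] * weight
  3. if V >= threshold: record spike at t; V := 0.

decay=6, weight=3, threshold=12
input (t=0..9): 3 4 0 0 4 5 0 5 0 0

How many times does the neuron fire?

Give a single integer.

Answer: 4

Derivation:
t=0: input=3 -> V=9
t=1: input=4 -> V=0 FIRE
t=2: input=0 -> V=0
t=3: input=0 -> V=0
t=4: input=4 -> V=0 FIRE
t=5: input=5 -> V=0 FIRE
t=6: input=0 -> V=0
t=7: input=5 -> V=0 FIRE
t=8: input=0 -> V=0
t=9: input=0 -> V=0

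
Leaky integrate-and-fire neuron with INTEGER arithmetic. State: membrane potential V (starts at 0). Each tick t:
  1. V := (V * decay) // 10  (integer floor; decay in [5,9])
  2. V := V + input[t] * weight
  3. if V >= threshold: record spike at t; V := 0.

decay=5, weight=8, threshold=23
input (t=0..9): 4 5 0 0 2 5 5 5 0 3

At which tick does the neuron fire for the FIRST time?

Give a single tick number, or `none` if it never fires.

Answer: 0

Derivation:
t=0: input=4 -> V=0 FIRE
t=1: input=5 -> V=0 FIRE
t=2: input=0 -> V=0
t=3: input=0 -> V=0
t=4: input=2 -> V=16
t=5: input=5 -> V=0 FIRE
t=6: input=5 -> V=0 FIRE
t=7: input=5 -> V=0 FIRE
t=8: input=0 -> V=0
t=9: input=3 -> V=0 FIRE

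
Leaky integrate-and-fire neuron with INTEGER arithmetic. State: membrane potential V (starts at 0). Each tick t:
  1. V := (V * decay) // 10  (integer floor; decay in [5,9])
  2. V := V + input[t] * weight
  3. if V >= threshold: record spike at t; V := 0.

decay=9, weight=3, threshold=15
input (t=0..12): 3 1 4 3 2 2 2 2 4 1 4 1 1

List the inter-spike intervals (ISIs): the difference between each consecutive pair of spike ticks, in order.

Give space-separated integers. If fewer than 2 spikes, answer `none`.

Answer: 3 3 3

Derivation:
t=0: input=3 -> V=9
t=1: input=1 -> V=11
t=2: input=4 -> V=0 FIRE
t=3: input=3 -> V=9
t=4: input=2 -> V=14
t=5: input=2 -> V=0 FIRE
t=6: input=2 -> V=6
t=7: input=2 -> V=11
t=8: input=4 -> V=0 FIRE
t=9: input=1 -> V=3
t=10: input=4 -> V=14
t=11: input=1 -> V=0 FIRE
t=12: input=1 -> V=3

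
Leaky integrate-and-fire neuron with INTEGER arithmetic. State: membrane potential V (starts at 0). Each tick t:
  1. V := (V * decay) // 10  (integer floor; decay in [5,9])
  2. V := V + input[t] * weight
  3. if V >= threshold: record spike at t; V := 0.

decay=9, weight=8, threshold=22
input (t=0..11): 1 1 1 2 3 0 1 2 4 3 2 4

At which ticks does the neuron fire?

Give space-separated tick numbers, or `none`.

Answer: 3 4 7 8 9 11

Derivation:
t=0: input=1 -> V=8
t=1: input=1 -> V=15
t=2: input=1 -> V=21
t=3: input=2 -> V=0 FIRE
t=4: input=3 -> V=0 FIRE
t=5: input=0 -> V=0
t=6: input=1 -> V=8
t=7: input=2 -> V=0 FIRE
t=8: input=4 -> V=0 FIRE
t=9: input=3 -> V=0 FIRE
t=10: input=2 -> V=16
t=11: input=4 -> V=0 FIRE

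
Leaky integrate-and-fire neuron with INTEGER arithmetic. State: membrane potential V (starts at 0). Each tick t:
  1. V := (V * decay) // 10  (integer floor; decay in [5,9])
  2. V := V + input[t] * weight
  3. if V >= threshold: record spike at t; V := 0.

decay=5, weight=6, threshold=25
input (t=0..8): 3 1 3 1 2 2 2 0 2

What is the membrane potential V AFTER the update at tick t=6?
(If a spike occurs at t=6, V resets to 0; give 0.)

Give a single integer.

t=0: input=3 -> V=18
t=1: input=1 -> V=15
t=2: input=3 -> V=0 FIRE
t=3: input=1 -> V=6
t=4: input=2 -> V=15
t=5: input=2 -> V=19
t=6: input=2 -> V=21
t=7: input=0 -> V=10
t=8: input=2 -> V=17

Answer: 21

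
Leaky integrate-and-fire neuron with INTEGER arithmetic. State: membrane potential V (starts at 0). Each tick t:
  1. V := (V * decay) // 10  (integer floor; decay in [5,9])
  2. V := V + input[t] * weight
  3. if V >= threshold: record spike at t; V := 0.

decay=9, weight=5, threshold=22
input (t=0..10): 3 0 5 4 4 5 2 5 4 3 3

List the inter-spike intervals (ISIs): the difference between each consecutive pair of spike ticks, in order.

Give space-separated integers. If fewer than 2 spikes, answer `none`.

Answer: 2 1 2 2

Derivation:
t=0: input=3 -> V=15
t=1: input=0 -> V=13
t=2: input=5 -> V=0 FIRE
t=3: input=4 -> V=20
t=4: input=4 -> V=0 FIRE
t=5: input=5 -> V=0 FIRE
t=6: input=2 -> V=10
t=7: input=5 -> V=0 FIRE
t=8: input=4 -> V=20
t=9: input=3 -> V=0 FIRE
t=10: input=3 -> V=15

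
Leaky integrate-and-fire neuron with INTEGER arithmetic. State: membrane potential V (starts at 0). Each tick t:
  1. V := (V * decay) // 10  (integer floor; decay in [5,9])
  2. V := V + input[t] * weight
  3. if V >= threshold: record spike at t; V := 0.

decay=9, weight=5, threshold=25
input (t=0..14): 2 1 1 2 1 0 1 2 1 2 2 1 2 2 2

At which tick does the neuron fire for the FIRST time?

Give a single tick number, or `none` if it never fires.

Answer: 3

Derivation:
t=0: input=2 -> V=10
t=1: input=1 -> V=14
t=2: input=1 -> V=17
t=3: input=2 -> V=0 FIRE
t=4: input=1 -> V=5
t=5: input=0 -> V=4
t=6: input=1 -> V=8
t=7: input=2 -> V=17
t=8: input=1 -> V=20
t=9: input=2 -> V=0 FIRE
t=10: input=2 -> V=10
t=11: input=1 -> V=14
t=12: input=2 -> V=22
t=13: input=2 -> V=0 FIRE
t=14: input=2 -> V=10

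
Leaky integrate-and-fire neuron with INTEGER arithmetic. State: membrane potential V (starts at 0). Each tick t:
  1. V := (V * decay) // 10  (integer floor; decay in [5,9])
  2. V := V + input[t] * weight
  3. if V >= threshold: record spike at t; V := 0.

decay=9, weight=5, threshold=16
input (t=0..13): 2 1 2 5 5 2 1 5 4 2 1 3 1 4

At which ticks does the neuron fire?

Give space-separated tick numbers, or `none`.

t=0: input=2 -> V=10
t=1: input=1 -> V=14
t=2: input=2 -> V=0 FIRE
t=3: input=5 -> V=0 FIRE
t=4: input=5 -> V=0 FIRE
t=5: input=2 -> V=10
t=6: input=1 -> V=14
t=7: input=5 -> V=0 FIRE
t=8: input=4 -> V=0 FIRE
t=9: input=2 -> V=10
t=10: input=1 -> V=14
t=11: input=3 -> V=0 FIRE
t=12: input=1 -> V=5
t=13: input=4 -> V=0 FIRE

Answer: 2 3 4 7 8 11 13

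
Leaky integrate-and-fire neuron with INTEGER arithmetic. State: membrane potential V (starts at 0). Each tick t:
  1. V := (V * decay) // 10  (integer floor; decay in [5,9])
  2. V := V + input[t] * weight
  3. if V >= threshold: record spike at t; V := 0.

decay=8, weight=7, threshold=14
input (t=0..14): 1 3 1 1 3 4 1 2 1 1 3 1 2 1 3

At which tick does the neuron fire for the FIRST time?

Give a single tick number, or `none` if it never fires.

Answer: 1

Derivation:
t=0: input=1 -> V=7
t=1: input=3 -> V=0 FIRE
t=2: input=1 -> V=7
t=3: input=1 -> V=12
t=4: input=3 -> V=0 FIRE
t=5: input=4 -> V=0 FIRE
t=6: input=1 -> V=7
t=7: input=2 -> V=0 FIRE
t=8: input=1 -> V=7
t=9: input=1 -> V=12
t=10: input=3 -> V=0 FIRE
t=11: input=1 -> V=7
t=12: input=2 -> V=0 FIRE
t=13: input=1 -> V=7
t=14: input=3 -> V=0 FIRE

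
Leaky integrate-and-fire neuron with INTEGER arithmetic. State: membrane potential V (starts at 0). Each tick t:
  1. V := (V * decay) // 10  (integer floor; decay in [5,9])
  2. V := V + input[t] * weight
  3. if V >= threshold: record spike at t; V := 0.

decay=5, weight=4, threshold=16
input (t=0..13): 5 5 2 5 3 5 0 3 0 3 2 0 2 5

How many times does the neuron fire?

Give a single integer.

t=0: input=5 -> V=0 FIRE
t=1: input=5 -> V=0 FIRE
t=2: input=2 -> V=8
t=3: input=5 -> V=0 FIRE
t=4: input=3 -> V=12
t=5: input=5 -> V=0 FIRE
t=6: input=0 -> V=0
t=7: input=3 -> V=12
t=8: input=0 -> V=6
t=9: input=3 -> V=15
t=10: input=2 -> V=15
t=11: input=0 -> V=7
t=12: input=2 -> V=11
t=13: input=5 -> V=0 FIRE

Answer: 5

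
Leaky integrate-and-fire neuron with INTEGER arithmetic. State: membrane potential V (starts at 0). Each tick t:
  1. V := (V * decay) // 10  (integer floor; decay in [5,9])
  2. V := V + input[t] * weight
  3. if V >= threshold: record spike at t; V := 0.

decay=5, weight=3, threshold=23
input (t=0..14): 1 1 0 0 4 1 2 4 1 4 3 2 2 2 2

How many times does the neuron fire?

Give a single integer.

t=0: input=1 -> V=3
t=1: input=1 -> V=4
t=2: input=0 -> V=2
t=3: input=0 -> V=1
t=4: input=4 -> V=12
t=5: input=1 -> V=9
t=6: input=2 -> V=10
t=7: input=4 -> V=17
t=8: input=1 -> V=11
t=9: input=4 -> V=17
t=10: input=3 -> V=17
t=11: input=2 -> V=14
t=12: input=2 -> V=13
t=13: input=2 -> V=12
t=14: input=2 -> V=12

Answer: 0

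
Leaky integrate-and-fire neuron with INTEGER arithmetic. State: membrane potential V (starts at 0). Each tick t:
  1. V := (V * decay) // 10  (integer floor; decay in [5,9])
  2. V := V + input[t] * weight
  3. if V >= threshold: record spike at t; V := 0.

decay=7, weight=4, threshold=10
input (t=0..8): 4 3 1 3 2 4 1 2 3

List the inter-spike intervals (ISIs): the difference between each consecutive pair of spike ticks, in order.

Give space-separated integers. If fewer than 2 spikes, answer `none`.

t=0: input=4 -> V=0 FIRE
t=1: input=3 -> V=0 FIRE
t=2: input=1 -> V=4
t=3: input=3 -> V=0 FIRE
t=4: input=2 -> V=8
t=5: input=4 -> V=0 FIRE
t=6: input=1 -> V=4
t=7: input=2 -> V=0 FIRE
t=8: input=3 -> V=0 FIRE

Answer: 1 2 2 2 1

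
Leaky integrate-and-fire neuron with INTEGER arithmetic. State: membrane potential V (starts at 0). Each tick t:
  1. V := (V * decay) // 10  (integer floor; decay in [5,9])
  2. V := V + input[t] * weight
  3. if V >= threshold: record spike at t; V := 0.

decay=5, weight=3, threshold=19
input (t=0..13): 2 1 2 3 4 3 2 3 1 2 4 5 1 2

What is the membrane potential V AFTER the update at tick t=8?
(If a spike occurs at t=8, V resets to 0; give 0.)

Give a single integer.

t=0: input=2 -> V=6
t=1: input=1 -> V=6
t=2: input=2 -> V=9
t=3: input=3 -> V=13
t=4: input=4 -> V=18
t=5: input=3 -> V=18
t=6: input=2 -> V=15
t=7: input=3 -> V=16
t=8: input=1 -> V=11
t=9: input=2 -> V=11
t=10: input=4 -> V=17
t=11: input=5 -> V=0 FIRE
t=12: input=1 -> V=3
t=13: input=2 -> V=7

Answer: 11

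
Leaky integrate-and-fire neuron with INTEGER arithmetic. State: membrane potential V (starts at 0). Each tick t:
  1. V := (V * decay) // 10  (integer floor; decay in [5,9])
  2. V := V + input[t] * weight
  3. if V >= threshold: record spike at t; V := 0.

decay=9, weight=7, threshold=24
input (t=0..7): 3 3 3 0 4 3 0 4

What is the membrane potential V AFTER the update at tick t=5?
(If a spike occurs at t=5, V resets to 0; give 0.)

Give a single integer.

Answer: 21

Derivation:
t=0: input=3 -> V=21
t=1: input=3 -> V=0 FIRE
t=2: input=3 -> V=21
t=3: input=0 -> V=18
t=4: input=4 -> V=0 FIRE
t=5: input=3 -> V=21
t=6: input=0 -> V=18
t=7: input=4 -> V=0 FIRE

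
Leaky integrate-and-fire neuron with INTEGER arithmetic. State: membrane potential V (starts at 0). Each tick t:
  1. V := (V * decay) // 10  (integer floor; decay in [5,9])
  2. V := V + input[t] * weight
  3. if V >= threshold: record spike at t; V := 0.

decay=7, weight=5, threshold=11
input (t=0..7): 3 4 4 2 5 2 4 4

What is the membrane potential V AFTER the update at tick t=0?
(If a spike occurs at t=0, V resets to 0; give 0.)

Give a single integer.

t=0: input=3 -> V=0 FIRE
t=1: input=4 -> V=0 FIRE
t=2: input=4 -> V=0 FIRE
t=3: input=2 -> V=10
t=4: input=5 -> V=0 FIRE
t=5: input=2 -> V=10
t=6: input=4 -> V=0 FIRE
t=7: input=4 -> V=0 FIRE

Answer: 0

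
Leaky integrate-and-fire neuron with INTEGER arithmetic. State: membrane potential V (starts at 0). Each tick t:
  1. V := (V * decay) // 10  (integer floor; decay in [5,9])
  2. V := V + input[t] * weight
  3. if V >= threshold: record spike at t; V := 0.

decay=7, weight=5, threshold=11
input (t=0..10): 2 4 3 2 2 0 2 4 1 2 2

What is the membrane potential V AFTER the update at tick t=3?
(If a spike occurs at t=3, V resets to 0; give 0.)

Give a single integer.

t=0: input=2 -> V=10
t=1: input=4 -> V=0 FIRE
t=2: input=3 -> V=0 FIRE
t=3: input=2 -> V=10
t=4: input=2 -> V=0 FIRE
t=5: input=0 -> V=0
t=6: input=2 -> V=10
t=7: input=4 -> V=0 FIRE
t=8: input=1 -> V=5
t=9: input=2 -> V=0 FIRE
t=10: input=2 -> V=10

Answer: 10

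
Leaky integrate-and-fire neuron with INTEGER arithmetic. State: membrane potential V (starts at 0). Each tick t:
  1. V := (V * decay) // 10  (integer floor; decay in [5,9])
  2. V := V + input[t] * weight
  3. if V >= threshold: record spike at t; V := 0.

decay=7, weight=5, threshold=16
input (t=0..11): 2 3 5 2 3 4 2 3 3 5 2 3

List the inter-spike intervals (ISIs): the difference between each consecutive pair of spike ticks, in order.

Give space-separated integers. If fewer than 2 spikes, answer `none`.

t=0: input=2 -> V=10
t=1: input=3 -> V=0 FIRE
t=2: input=5 -> V=0 FIRE
t=3: input=2 -> V=10
t=4: input=3 -> V=0 FIRE
t=5: input=4 -> V=0 FIRE
t=6: input=2 -> V=10
t=7: input=3 -> V=0 FIRE
t=8: input=3 -> V=15
t=9: input=5 -> V=0 FIRE
t=10: input=2 -> V=10
t=11: input=3 -> V=0 FIRE

Answer: 1 2 1 2 2 2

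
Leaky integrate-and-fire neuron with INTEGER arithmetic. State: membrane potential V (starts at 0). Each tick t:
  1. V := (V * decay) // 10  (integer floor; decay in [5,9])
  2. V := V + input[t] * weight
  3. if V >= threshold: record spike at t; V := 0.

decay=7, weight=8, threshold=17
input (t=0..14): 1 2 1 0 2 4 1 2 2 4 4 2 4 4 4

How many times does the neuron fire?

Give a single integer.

Answer: 9

Derivation:
t=0: input=1 -> V=8
t=1: input=2 -> V=0 FIRE
t=2: input=1 -> V=8
t=3: input=0 -> V=5
t=4: input=2 -> V=0 FIRE
t=5: input=4 -> V=0 FIRE
t=6: input=1 -> V=8
t=7: input=2 -> V=0 FIRE
t=8: input=2 -> V=16
t=9: input=4 -> V=0 FIRE
t=10: input=4 -> V=0 FIRE
t=11: input=2 -> V=16
t=12: input=4 -> V=0 FIRE
t=13: input=4 -> V=0 FIRE
t=14: input=4 -> V=0 FIRE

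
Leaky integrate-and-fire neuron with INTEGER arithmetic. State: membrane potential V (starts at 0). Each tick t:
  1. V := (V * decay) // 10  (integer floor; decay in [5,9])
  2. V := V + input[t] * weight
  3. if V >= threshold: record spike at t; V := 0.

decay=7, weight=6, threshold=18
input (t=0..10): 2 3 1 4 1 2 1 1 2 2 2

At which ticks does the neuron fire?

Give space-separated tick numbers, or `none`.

Answer: 1 3 8 10

Derivation:
t=0: input=2 -> V=12
t=1: input=3 -> V=0 FIRE
t=2: input=1 -> V=6
t=3: input=4 -> V=0 FIRE
t=4: input=1 -> V=6
t=5: input=2 -> V=16
t=6: input=1 -> V=17
t=7: input=1 -> V=17
t=8: input=2 -> V=0 FIRE
t=9: input=2 -> V=12
t=10: input=2 -> V=0 FIRE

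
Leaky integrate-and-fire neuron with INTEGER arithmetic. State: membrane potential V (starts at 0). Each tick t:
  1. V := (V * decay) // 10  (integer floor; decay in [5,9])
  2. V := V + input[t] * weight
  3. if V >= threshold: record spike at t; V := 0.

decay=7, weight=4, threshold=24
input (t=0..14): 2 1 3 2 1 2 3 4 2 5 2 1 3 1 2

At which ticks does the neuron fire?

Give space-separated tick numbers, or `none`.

t=0: input=2 -> V=8
t=1: input=1 -> V=9
t=2: input=3 -> V=18
t=3: input=2 -> V=20
t=4: input=1 -> V=18
t=5: input=2 -> V=20
t=6: input=3 -> V=0 FIRE
t=7: input=4 -> V=16
t=8: input=2 -> V=19
t=9: input=5 -> V=0 FIRE
t=10: input=2 -> V=8
t=11: input=1 -> V=9
t=12: input=3 -> V=18
t=13: input=1 -> V=16
t=14: input=2 -> V=19

Answer: 6 9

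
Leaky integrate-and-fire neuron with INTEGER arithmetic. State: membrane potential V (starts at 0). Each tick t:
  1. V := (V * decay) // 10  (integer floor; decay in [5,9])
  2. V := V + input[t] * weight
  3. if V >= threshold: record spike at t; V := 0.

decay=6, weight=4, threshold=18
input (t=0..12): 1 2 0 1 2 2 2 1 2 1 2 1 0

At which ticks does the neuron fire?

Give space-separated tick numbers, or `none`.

t=0: input=1 -> V=4
t=1: input=2 -> V=10
t=2: input=0 -> V=6
t=3: input=1 -> V=7
t=4: input=2 -> V=12
t=5: input=2 -> V=15
t=6: input=2 -> V=17
t=7: input=1 -> V=14
t=8: input=2 -> V=16
t=9: input=1 -> V=13
t=10: input=2 -> V=15
t=11: input=1 -> V=13
t=12: input=0 -> V=7

Answer: none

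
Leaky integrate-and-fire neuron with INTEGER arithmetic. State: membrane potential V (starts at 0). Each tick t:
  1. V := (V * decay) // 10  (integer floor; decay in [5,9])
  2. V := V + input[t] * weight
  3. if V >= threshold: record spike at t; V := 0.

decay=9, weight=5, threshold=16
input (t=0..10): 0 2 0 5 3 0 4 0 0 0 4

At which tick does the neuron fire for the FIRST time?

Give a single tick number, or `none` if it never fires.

t=0: input=0 -> V=0
t=1: input=2 -> V=10
t=2: input=0 -> V=9
t=3: input=5 -> V=0 FIRE
t=4: input=3 -> V=15
t=5: input=0 -> V=13
t=6: input=4 -> V=0 FIRE
t=7: input=0 -> V=0
t=8: input=0 -> V=0
t=9: input=0 -> V=0
t=10: input=4 -> V=0 FIRE

Answer: 3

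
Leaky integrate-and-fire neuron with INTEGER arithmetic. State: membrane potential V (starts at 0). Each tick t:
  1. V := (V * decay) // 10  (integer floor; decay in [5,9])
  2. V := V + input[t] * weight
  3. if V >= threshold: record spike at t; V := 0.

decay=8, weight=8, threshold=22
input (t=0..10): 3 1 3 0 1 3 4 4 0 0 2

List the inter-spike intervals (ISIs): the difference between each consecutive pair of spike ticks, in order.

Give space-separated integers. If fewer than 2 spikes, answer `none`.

t=0: input=3 -> V=0 FIRE
t=1: input=1 -> V=8
t=2: input=3 -> V=0 FIRE
t=3: input=0 -> V=0
t=4: input=1 -> V=8
t=5: input=3 -> V=0 FIRE
t=6: input=4 -> V=0 FIRE
t=7: input=4 -> V=0 FIRE
t=8: input=0 -> V=0
t=9: input=0 -> V=0
t=10: input=2 -> V=16

Answer: 2 3 1 1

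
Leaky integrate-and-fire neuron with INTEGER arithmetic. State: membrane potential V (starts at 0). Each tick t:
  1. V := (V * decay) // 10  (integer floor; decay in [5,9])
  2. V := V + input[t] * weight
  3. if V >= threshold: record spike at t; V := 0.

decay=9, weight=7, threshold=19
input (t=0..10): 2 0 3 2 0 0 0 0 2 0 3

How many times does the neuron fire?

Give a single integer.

Answer: 3

Derivation:
t=0: input=2 -> V=14
t=1: input=0 -> V=12
t=2: input=3 -> V=0 FIRE
t=3: input=2 -> V=14
t=4: input=0 -> V=12
t=5: input=0 -> V=10
t=6: input=0 -> V=9
t=7: input=0 -> V=8
t=8: input=2 -> V=0 FIRE
t=9: input=0 -> V=0
t=10: input=3 -> V=0 FIRE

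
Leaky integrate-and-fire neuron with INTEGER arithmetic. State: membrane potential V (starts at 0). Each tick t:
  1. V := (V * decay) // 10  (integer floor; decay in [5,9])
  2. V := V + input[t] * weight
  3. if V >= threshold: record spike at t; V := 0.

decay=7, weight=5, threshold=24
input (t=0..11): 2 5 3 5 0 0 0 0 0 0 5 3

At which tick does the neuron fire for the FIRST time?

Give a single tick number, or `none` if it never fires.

t=0: input=2 -> V=10
t=1: input=5 -> V=0 FIRE
t=2: input=3 -> V=15
t=3: input=5 -> V=0 FIRE
t=4: input=0 -> V=0
t=5: input=0 -> V=0
t=6: input=0 -> V=0
t=7: input=0 -> V=0
t=8: input=0 -> V=0
t=9: input=0 -> V=0
t=10: input=5 -> V=0 FIRE
t=11: input=3 -> V=15

Answer: 1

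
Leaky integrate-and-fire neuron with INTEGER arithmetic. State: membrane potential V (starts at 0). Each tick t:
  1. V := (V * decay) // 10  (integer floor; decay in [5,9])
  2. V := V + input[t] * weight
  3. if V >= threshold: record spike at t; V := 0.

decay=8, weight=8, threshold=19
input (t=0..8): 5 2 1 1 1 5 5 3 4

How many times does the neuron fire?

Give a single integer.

Answer: 6

Derivation:
t=0: input=5 -> V=0 FIRE
t=1: input=2 -> V=16
t=2: input=1 -> V=0 FIRE
t=3: input=1 -> V=8
t=4: input=1 -> V=14
t=5: input=5 -> V=0 FIRE
t=6: input=5 -> V=0 FIRE
t=7: input=3 -> V=0 FIRE
t=8: input=4 -> V=0 FIRE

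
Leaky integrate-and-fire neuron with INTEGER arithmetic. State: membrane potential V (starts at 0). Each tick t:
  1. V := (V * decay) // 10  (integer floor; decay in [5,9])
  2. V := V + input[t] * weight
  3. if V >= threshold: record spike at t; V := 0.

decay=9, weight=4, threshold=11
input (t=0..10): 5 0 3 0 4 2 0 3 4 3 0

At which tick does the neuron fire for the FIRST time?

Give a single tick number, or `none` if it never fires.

t=0: input=5 -> V=0 FIRE
t=1: input=0 -> V=0
t=2: input=3 -> V=0 FIRE
t=3: input=0 -> V=0
t=4: input=4 -> V=0 FIRE
t=5: input=2 -> V=8
t=6: input=0 -> V=7
t=7: input=3 -> V=0 FIRE
t=8: input=4 -> V=0 FIRE
t=9: input=3 -> V=0 FIRE
t=10: input=0 -> V=0

Answer: 0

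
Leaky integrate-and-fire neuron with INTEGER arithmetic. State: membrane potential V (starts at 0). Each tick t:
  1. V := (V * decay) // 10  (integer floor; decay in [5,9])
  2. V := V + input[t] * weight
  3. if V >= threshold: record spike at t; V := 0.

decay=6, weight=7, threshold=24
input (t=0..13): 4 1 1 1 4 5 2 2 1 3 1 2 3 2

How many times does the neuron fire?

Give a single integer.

Answer: 5

Derivation:
t=0: input=4 -> V=0 FIRE
t=1: input=1 -> V=7
t=2: input=1 -> V=11
t=3: input=1 -> V=13
t=4: input=4 -> V=0 FIRE
t=5: input=5 -> V=0 FIRE
t=6: input=2 -> V=14
t=7: input=2 -> V=22
t=8: input=1 -> V=20
t=9: input=3 -> V=0 FIRE
t=10: input=1 -> V=7
t=11: input=2 -> V=18
t=12: input=3 -> V=0 FIRE
t=13: input=2 -> V=14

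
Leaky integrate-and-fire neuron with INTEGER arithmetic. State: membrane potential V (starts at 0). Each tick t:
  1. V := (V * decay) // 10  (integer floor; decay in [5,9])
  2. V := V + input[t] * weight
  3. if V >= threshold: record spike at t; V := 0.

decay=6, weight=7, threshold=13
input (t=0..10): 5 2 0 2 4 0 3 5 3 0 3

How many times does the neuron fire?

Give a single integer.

Answer: 8

Derivation:
t=0: input=5 -> V=0 FIRE
t=1: input=2 -> V=0 FIRE
t=2: input=0 -> V=0
t=3: input=2 -> V=0 FIRE
t=4: input=4 -> V=0 FIRE
t=5: input=0 -> V=0
t=6: input=3 -> V=0 FIRE
t=7: input=5 -> V=0 FIRE
t=8: input=3 -> V=0 FIRE
t=9: input=0 -> V=0
t=10: input=3 -> V=0 FIRE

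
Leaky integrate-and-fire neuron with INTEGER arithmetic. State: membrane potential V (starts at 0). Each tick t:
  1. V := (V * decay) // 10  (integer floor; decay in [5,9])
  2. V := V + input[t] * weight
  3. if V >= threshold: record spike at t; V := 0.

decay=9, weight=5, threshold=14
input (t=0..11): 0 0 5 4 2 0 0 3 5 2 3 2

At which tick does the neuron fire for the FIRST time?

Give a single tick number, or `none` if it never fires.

Answer: 2

Derivation:
t=0: input=0 -> V=0
t=1: input=0 -> V=0
t=2: input=5 -> V=0 FIRE
t=3: input=4 -> V=0 FIRE
t=4: input=2 -> V=10
t=5: input=0 -> V=9
t=6: input=0 -> V=8
t=7: input=3 -> V=0 FIRE
t=8: input=5 -> V=0 FIRE
t=9: input=2 -> V=10
t=10: input=3 -> V=0 FIRE
t=11: input=2 -> V=10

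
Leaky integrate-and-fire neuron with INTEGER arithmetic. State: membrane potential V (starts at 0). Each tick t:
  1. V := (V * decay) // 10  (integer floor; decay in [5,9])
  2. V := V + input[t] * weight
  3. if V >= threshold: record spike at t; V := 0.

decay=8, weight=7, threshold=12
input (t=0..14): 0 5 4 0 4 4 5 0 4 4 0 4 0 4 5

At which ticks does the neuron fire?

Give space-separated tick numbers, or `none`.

Answer: 1 2 4 5 6 8 9 11 13 14

Derivation:
t=0: input=0 -> V=0
t=1: input=5 -> V=0 FIRE
t=2: input=4 -> V=0 FIRE
t=3: input=0 -> V=0
t=4: input=4 -> V=0 FIRE
t=5: input=4 -> V=0 FIRE
t=6: input=5 -> V=0 FIRE
t=7: input=0 -> V=0
t=8: input=4 -> V=0 FIRE
t=9: input=4 -> V=0 FIRE
t=10: input=0 -> V=0
t=11: input=4 -> V=0 FIRE
t=12: input=0 -> V=0
t=13: input=4 -> V=0 FIRE
t=14: input=5 -> V=0 FIRE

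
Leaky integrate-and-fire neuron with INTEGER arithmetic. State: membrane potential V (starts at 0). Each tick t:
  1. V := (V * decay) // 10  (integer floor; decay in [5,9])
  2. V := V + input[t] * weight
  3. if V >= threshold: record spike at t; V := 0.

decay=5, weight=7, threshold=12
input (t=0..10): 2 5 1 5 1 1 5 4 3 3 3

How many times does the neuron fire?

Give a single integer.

t=0: input=2 -> V=0 FIRE
t=1: input=5 -> V=0 FIRE
t=2: input=1 -> V=7
t=3: input=5 -> V=0 FIRE
t=4: input=1 -> V=7
t=5: input=1 -> V=10
t=6: input=5 -> V=0 FIRE
t=7: input=4 -> V=0 FIRE
t=8: input=3 -> V=0 FIRE
t=9: input=3 -> V=0 FIRE
t=10: input=3 -> V=0 FIRE

Answer: 8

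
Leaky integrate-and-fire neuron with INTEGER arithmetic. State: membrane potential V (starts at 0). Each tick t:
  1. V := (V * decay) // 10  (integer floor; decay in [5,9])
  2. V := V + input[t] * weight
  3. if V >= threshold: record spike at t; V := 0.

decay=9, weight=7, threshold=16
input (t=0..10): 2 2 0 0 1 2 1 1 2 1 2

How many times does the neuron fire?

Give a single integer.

t=0: input=2 -> V=14
t=1: input=2 -> V=0 FIRE
t=2: input=0 -> V=0
t=3: input=0 -> V=0
t=4: input=1 -> V=7
t=5: input=2 -> V=0 FIRE
t=6: input=1 -> V=7
t=7: input=1 -> V=13
t=8: input=2 -> V=0 FIRE
t=9: input=1 -> V=7
t=10: input=2 -> V=0 FIRE

Answer: 4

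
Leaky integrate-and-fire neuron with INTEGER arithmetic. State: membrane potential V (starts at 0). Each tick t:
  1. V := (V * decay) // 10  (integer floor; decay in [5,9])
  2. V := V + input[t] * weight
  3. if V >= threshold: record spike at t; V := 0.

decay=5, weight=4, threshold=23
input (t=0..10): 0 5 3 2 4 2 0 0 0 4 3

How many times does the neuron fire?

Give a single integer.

t=0: input=0 -> V=0
t=1: input=5 -> V=20
t=2: input=3 -> V=22
t=3: input=2 -> V=19
t=4: input=4 -> V=0 FIRE
t=5: input=2 -> V=8
t=6: input=0 -> V=4
t=7: input=0 -> V=2
t=8: input=0 -> V=1
t=9: input=4 -> V=16
t=10: input=3 -> V=20

Answer: 1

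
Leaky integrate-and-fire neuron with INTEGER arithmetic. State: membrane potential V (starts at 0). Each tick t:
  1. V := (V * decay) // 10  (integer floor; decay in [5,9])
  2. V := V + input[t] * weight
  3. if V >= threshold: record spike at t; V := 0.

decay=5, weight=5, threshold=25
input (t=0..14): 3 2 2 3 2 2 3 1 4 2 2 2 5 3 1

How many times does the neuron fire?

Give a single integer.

t=0: input=3 -> V=15
t=1: input=2 -> V=17
t=2: input=2 -> V=18
t=3: input=3 -> V=24
t=4: input=2 -> V=22
t=5: input=2 -> V=21
t=6: input=3 -> V=0 FIRE
t=7: input=1 -> V=5
t=8: input=4 -> V=22
t=9: input=2 -> V=21
t=10: input=2 -> V=20
t=11: input=2 -> V=20
t=12: input=5 -> V=0 FIRE
t=13: input=3 -> V=15
t=14: input=1 -> V=12

Answer: 2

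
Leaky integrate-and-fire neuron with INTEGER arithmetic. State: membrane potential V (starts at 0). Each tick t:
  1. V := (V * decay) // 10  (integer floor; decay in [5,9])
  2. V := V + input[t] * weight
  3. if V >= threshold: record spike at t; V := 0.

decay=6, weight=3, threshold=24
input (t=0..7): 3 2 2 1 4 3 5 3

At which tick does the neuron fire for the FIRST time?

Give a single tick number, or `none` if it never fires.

Answer: 6

Derivation:
t=0: input=3 -> V=9
t=1: input=2 -> V=11
t=2: input=2 -> V=12
t=3: input=1 -> V=10
t=4: input=4 -> V=18
t=5: input=3 -> V=19
t=6: input=5 -> V=0 FIRE
t=7: input=3 -> V=9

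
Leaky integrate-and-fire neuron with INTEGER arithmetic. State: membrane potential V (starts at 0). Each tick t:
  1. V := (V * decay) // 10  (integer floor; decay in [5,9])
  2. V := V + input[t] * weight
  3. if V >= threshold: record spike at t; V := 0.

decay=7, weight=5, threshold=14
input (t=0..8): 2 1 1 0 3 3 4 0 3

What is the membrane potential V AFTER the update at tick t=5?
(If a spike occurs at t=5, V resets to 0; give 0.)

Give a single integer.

t=0: input=2 -> V=10
t=1: input=1 -> V=12
t=2: input=1 -> V=13
t=3: input=0 -> V=9
t=4: input=3 -> V=0 FIRE
t=5: input=3 -> V=0 FIRE
t=6: input=4 -> V=0 FIRE
t=7: input=0 -> V=0
t=8: input=3 -> V=0 FIRE

Answer: 0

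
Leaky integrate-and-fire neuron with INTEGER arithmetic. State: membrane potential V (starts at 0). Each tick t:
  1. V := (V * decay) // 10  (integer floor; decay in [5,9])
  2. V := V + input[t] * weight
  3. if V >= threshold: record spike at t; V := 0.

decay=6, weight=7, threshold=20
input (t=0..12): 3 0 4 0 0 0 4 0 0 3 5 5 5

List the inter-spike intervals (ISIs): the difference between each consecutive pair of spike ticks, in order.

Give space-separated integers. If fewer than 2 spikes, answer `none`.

t=0: input=3 -> V=0 FIRE
t=1: input=0 -> V=0
t=2: input=4 -> V=0 FIRE
t=3: input=0 -> V=0
t=4: input=0 -> V=0
t=5: input=0 -> V=0
t=6: input=4 -> V=0 FIRE
t=7: input=0 -> V=0
t=8: input=0 -> V=0
t=9: input=3 -> V=0 FIRE
t=10: input=5 -> V=0 FIRE
t=11: input=5 -> V=0 FIRE
t=12: input=5 -> V=0 FIRE

Answer: 2 4 3 1 1 1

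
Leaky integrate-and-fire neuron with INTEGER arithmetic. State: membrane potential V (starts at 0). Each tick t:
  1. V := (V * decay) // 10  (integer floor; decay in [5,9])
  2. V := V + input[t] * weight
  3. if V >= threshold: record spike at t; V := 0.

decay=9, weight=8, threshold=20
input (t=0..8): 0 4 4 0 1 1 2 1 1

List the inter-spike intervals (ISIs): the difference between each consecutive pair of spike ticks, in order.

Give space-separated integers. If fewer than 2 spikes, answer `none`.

Answer: 1 4

Derivation:
t=0: input=0 -> V=0
t=1: input=4 -> V=0 FIRE
t=2: input=4 -> V=0 FIRE
t=3: input=0 -> V=0
t=4: input=1 -> V=8
t=5: input=1 -> V=15
t=6: input=2 -> V=0 FIRE
t=7: input=1 -> V=8
t=8: input=1 -> V=15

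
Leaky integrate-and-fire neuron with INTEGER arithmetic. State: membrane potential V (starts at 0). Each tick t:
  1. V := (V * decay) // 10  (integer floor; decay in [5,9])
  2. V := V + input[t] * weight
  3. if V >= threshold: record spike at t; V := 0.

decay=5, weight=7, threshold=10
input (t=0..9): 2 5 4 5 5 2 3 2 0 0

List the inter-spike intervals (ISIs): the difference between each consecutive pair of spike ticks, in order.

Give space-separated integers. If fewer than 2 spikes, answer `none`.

t=0: input=2 -> V=0 FIRE
t=1: input=5 -> V=0 FIRE
t=2: input=4 -> V=0 FIRE
t=3: input=5 -> V=0 FIRE
t=4: input=5 -> V=0 FIRE
t=5: input=2 -> V=0 FIRE
t=6: input=3 -> V=0 FIRE
t=7: input=2 -> V=0 FIRE
t=8: input=0 -> V=0
t=9: input=0 -> V=0

Answer: 1 1 1 1 1 1 1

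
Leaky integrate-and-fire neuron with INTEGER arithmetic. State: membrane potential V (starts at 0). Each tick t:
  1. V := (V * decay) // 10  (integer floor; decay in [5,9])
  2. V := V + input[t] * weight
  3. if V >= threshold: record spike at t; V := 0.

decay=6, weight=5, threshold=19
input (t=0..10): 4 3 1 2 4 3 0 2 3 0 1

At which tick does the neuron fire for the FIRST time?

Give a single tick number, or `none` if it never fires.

t=0: input=4 -> V=0 FIRE
t=1: input=3 -> V=15
t=2: input=1 -> V=14
t=3: input=2 -> V=18
t=4: input=4 -> V=0 FIRE
t=5: input=3 -> V=15
t=6: input=0 -> V=9
t=7: input=2 -> V=15
t=8: input=3 -> V=0 FIRE
t=9: input=0 -> V=0
t=10: input=1 -> V=5

Answer: 0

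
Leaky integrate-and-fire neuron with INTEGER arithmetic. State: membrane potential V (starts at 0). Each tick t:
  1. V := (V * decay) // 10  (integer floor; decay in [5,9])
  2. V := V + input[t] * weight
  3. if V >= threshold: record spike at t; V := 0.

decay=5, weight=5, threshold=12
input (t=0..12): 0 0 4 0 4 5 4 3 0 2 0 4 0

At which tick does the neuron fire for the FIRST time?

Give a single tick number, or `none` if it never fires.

t=0: input=0 -> V=0
t=1: input=0 -> V=0
t=2: input=4 -> V=0 FIRE
t=3: input=0 -> V=0
t=4: input=4 -> V=0 FIRE
t=5: input=5 -> V=0 FIRE
t=6: input=4 -> V=0 FIRE
t=7: input=3 -> V=0 FIRE
t=8: input=0 -> V=0
t=9: input=2 -> V=10
t=10: input=0 -> V=5
t=11: input=4 -> V=0 FIRE
t=12: input=0 -> V=0

Answer: 2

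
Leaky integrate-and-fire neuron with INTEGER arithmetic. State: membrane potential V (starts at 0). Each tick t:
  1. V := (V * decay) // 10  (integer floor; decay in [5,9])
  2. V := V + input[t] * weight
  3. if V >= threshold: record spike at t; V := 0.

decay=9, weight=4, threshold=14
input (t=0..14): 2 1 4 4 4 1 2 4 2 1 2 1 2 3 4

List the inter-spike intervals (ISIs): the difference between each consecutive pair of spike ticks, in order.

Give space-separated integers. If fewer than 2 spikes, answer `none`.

t=0: input=2 -> V=8
t=1: input=1 -> V=11
t=2: input=4 -> V=0 FIRE
t=3: input=4 -> V=0 FIRE
t=4: input=4 -> V=0 FIRE
t=5: input=1 -> V=4
t=6: input=2 -> V=11
t=7: input=4 -> V=0 FIRE
t=8: input=2 -> V=8
t=9: input=1 -> V=11
t=10: input=2 -> V=0 FIRE
t=11: input=1 -> V=4
t=12: input=2 -> V=11
t=13: input=3 -> V=0 FIRE
t=14: input=4 -> V=0 FIRE

Answer: 1 1 3 3 3 1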